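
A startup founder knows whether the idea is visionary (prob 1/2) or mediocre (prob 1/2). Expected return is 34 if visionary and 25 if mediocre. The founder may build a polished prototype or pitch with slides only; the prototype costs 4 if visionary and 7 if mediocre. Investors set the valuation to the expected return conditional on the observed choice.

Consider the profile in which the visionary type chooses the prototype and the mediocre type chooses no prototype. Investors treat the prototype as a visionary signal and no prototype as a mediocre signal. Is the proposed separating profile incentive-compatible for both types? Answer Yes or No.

No

Under these beliefs, the prototype earns valuation 34 and no prototype earns valuation 25.
visionary: the prototype nets 34 − 4 = 30; no prototype nets 25. visionary prefers the prototype.
mediocre: the prototype nets 34 − 7 = 27; no prototype nets 25. mediocre would deviate to the prototype.
mediocre has a profitable deviation, so the profile is not an equilibrium.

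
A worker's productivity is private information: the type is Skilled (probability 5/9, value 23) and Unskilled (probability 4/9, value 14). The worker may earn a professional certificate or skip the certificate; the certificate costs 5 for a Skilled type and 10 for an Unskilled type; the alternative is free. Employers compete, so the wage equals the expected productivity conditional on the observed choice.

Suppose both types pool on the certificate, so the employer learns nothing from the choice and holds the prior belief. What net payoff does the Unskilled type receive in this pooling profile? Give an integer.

9

Pooled wage = 5/9·23 + 4/9·14 = 19.
Unskilled pays cost 10 for the certificate, so net payoff = 19 − 10 = 9.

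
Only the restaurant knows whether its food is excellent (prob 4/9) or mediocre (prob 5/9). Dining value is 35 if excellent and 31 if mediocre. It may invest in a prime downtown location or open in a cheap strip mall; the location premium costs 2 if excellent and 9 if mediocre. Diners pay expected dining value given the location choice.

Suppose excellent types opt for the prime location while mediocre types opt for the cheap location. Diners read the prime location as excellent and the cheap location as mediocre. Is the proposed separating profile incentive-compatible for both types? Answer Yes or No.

Yes

Under these beliefs, the prime location earns price premium 35 and the cheap location earns price premium 31.
excellent: the prime location nets 35 − 2 = 33; the cheap location nets 31. excellent prefers the prime location.
mediocre: the prime location nets 35 − 9 = 26; the cheap location nets 31. mediocre prefers the cheap location.
Neither type deviates, so the separating profile is an equilibrium.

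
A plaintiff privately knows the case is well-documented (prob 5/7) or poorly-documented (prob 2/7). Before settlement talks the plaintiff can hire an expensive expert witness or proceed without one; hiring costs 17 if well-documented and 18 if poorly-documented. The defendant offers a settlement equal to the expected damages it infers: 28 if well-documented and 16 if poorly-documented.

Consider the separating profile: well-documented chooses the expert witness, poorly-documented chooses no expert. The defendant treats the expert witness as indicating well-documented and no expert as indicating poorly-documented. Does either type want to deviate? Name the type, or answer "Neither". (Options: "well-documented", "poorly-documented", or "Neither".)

well-documented

The expert witness pays 28; no expert pays 16.
well-documented: assigned the expert witness, nets 28 − 17 = 11; deviating to no expert nets 16.
poorly-documented: assigned no expert, nets 16; deviating to the expert witness nets 28 − 18 = 10.
The well-documented type gains 5 by deviating.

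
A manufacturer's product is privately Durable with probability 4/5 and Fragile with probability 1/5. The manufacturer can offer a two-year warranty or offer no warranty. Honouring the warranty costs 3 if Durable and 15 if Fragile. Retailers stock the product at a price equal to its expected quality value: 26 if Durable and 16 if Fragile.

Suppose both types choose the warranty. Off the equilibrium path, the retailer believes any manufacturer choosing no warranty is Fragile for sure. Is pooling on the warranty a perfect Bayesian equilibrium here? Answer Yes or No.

On path, the retailer holds the prior and pays 4/5·26 + 1/5·16 = 24. Off path (no warranty), believing Fragile, it pays 16.
Durable: the warranty nets 24 − 3 = 21; no warranty nets 16. Durable stays.
Fragile: the warranty nets 24 − 15 = 9; no warranty nets 16. Fragile would deviate.
A type deviates, so pooling fails.

No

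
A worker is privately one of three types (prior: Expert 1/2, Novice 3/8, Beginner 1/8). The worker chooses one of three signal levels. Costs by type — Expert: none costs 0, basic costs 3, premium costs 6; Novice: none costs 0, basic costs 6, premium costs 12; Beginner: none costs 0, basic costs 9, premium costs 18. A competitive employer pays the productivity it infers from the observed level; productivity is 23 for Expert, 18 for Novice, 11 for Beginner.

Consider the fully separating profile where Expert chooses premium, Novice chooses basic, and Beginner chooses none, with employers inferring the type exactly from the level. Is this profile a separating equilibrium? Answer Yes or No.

Separating wages: premium → 23, basic → 18, none → 11.
Expert (assigned premium): none: 11 − 0 = 11; basic: 18 − 3 = 15; premium: 23 − 6 = 17. Expert stays.
Novice (assigned basic): none: 11 − 0 = 11; basic: 18 − 6 = 12; premium: 23 − 12 = 11. Novice stays.
Beginner (assigned none): none: 11 − 0 = 11; basic: 18 − 9 = 9; premium: 23 − 18 = 5. Beginner stays.
Every type prefers its assigned level; separation holds.

Yes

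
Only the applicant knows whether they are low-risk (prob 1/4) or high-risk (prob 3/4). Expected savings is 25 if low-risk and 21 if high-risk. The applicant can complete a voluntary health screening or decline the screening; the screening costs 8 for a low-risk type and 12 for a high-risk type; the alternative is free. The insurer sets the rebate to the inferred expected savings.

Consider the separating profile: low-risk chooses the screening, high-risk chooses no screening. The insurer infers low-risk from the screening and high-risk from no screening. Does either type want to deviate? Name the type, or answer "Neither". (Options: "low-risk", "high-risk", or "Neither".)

The screening pays 25; no screening pays 21.
low-risk: assigned the screening, nets 25 − 8 = 17; deviating to no screening nets 21.
high-risk: assigned no screening, nets 21; deviating to the screening nets 25 − 12 = 13.
The low-risk type gains 4 by deviating.

low-risk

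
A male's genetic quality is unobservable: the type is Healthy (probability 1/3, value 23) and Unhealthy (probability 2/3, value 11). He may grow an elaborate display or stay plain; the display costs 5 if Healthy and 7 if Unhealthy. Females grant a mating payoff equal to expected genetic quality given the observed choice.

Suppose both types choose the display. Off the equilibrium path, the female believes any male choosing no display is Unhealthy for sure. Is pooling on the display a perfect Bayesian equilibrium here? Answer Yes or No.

On path, the female holds the prior and pays 1/3·23 + 2/3·11 = 15. Off path (no display), believing Unhealthy, it pays 11.
Healthy: the display nets 15 − 5 = 10; no display nets 11. Healthy would deviate.
Unhealthy: the display nets 15 − 7 = 8; no display nets 11. Unhealthy would deviate.
A type deviates, so pooling fails.

No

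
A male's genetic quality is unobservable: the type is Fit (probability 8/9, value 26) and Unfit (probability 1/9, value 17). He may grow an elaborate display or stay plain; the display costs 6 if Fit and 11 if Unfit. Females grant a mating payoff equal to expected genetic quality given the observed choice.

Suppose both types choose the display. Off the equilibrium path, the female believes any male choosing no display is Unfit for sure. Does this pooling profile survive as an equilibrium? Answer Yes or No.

No

On path, the female holds the prior and pays 8/9·26 + 1/9·17 = 25. Off path (no display), believing Unfit, it pays 17.
Fit: the display nets 25 − 6 = 19; no display nets 17. Fit stays.
Unfit: the display nets 25 − 11 = 14; no display nets 17. Unfit would deviate.
A type deviates, so pooling fails.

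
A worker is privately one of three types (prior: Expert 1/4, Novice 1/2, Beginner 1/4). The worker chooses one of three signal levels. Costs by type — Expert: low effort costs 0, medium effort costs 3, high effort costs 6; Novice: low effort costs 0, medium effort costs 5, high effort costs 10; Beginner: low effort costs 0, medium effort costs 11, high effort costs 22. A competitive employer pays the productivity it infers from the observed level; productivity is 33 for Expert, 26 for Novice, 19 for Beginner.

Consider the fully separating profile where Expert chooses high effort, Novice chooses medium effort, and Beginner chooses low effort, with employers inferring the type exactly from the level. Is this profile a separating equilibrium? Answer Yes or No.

No

Separating wages: high effort → 33, medium effort → 26, low effort → 19.
Expert (assigned high effort): low effort: 19 − 0 = 19; medium effort: 26 − 3 = 23; high effort: 33 − 6 = 27. Expert stays.
Novice (assigned medium effort): low effort: 19 − 0 = 19; medium effort: 26 − 5 = 21; high effort: 33 − 10 = 23. Novice prefers high effort.
Beginner (assigned low effort): low effort: 19 − 0 = 19; medium effort: 26 − 11 = 15; high effort: 33 − 22 = 11. Beginner stays.
At least one type deviates; the separating profile fails.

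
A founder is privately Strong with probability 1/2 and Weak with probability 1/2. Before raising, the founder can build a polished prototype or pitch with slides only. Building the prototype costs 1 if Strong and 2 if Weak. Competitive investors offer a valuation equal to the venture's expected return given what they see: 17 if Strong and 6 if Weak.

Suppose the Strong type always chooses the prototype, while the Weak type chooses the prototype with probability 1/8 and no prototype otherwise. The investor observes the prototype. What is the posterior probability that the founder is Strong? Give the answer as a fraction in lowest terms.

8/9

P(the prototype) = (1/2)·1 + (1/2)·(1/8) = 9/16.
By Bayes' rule, P(Strong | the prototype) = (1/2) / (9/16) = 8/9.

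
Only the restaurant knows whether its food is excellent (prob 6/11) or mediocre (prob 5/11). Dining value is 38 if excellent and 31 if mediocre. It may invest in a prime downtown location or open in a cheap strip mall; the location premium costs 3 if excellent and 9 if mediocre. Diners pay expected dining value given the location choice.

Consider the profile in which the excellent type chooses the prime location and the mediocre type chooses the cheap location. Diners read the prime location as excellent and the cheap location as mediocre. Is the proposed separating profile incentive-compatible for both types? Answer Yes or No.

Under these beliefs, the prime location earns price premium 38 and the cheap location earns price premium 31.
excellent: the prime location nets 38 − 3 = 35; the cheap location nets 31. excellent prefers the prime location.
mediocre: the prime location nets 38 − 9 = 29; the cheap location nets 31. mediocre prefers the cheap location.
Neither type deviates, so the separating profile is an equilibrium.

Yes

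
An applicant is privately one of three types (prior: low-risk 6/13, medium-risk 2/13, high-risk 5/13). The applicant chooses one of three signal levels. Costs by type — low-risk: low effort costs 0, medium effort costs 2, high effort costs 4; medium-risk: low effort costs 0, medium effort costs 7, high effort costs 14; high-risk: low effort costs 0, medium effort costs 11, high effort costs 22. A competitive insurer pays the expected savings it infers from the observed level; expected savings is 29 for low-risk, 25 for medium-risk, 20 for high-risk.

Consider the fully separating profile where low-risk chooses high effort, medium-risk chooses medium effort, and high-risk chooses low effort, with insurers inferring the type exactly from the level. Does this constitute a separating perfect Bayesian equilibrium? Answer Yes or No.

Separating rebates: high effort → 29, medium effort → 25, low effort → 20.
low-risk (assigned high effort): low effort: 20 − 0 = 20; medium effort: 25 − 2 = 23; high effort: 29 − 4 = 25. low-risk stays.
medium-risk (assigned medium effort): low effort: 20 − 0 = 20; medium effort: 25 − 7 = 18; high effort: 29 − 14 = 15. medium-risk prefers low effort.
high-risk (assigned low effort): low effort: 20 − 0 = 20; medium effort: 25 − 11 = 14; high effort: 29 − 22 = 7. high-risk stays.
At least one type deviates; the separating profile fails.

No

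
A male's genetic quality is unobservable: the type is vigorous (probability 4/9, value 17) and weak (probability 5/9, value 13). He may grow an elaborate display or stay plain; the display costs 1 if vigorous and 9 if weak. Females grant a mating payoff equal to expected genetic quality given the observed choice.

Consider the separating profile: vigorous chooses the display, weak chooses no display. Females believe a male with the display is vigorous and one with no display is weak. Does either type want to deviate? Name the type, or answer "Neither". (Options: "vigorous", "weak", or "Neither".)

The display pays 17; no display pays 13.
vigorous: assigned the display, nets 17 − 1 = 16; deviating to no display nets 13.
weak: assigned no display, nets 13; deviating to the display nets 17 − 9 = 8.
Both types strictly prefer their assigned action; no profitable deviation.

Neither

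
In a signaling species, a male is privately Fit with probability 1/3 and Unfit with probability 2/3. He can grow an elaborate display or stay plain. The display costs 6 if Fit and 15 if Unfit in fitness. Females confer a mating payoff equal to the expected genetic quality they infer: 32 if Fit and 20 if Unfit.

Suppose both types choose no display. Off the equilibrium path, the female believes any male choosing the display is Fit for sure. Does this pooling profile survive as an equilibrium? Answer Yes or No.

No

On path, the female holds the prior and pays 1/3·32 + 2/3·20 = 24. Off path (the display), believing Fit, it pays 32.
Fit: no display nets 24; the display nets 32 − 6 = 26. Fit would deviate.
Unfit: no display nets 24; the display nets 32 − 15 = 17. Unfit stays.
A type deviates, so pooling fails.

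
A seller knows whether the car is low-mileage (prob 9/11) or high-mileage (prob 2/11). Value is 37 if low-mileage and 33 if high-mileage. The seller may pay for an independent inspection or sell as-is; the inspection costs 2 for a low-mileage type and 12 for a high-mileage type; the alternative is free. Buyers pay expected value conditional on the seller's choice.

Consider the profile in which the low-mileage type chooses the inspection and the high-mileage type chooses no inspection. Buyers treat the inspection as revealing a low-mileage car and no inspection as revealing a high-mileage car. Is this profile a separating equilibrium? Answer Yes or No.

Under these beliefs, the inspection earns price 37 and no inspection earns price 33.
low-mileage: the inspection nets 37 − 2 = 35; no inspection nets 33. low-mileage prefers the inspection.
high-mileage: the inspection nets 37 − 12 = 25; no inspection nets 33. high-mileage prefers no inspection.
Neither type deviates, so the separating profile is an equilibrium.

Yes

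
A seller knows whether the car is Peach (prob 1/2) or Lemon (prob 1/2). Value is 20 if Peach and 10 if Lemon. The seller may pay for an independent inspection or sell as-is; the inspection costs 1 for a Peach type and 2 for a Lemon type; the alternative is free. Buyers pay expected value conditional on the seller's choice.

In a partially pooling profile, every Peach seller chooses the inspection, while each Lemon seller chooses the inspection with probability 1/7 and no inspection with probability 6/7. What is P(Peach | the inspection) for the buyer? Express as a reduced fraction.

7/8

P(the inspection) = (1/2)·1 + (1/2)·(1/7) = 4/7.
By Bayes' rule, P(Peach | the inspection) = (1/2) / (4/7) = 7/8.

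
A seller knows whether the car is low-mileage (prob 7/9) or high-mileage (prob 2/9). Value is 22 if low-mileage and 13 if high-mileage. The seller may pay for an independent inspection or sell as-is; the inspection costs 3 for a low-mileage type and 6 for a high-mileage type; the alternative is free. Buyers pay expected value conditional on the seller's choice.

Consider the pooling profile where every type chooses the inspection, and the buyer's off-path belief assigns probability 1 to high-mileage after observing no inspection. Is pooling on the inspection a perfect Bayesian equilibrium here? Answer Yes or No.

Yes

On path, the buyer holds the prior and pays 7/9·22 + 2/9·13 = 20. Off path (no inspection), believing high-mileage, it pays 13.
low-mileage: the inspection nets 20 − 3 = 17; no inspection nets 13. low-mileage stays.
high-mileage: the inspection nets 20 − 6 = 14; no inspection nets 13. high-mileage stays.
No type deviates, so pooling is sustained.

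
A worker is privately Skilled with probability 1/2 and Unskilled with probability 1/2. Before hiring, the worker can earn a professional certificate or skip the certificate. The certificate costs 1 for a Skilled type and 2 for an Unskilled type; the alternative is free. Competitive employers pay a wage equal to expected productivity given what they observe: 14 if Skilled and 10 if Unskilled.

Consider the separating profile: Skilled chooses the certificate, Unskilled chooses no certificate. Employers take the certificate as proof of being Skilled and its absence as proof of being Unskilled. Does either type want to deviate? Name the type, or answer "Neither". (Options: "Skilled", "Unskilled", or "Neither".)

The certificate pays 14; no certificate pays 10.
Skilled: assigned the certificate, nets 14 − 1 = 13; deviating to no certificate nets 10.
Unskilled: assigned no certificate, nets 10; deviating to the certificate nets 14 − 2 = 12.
The Unskilled type gains 2 by deviating.

Unskilled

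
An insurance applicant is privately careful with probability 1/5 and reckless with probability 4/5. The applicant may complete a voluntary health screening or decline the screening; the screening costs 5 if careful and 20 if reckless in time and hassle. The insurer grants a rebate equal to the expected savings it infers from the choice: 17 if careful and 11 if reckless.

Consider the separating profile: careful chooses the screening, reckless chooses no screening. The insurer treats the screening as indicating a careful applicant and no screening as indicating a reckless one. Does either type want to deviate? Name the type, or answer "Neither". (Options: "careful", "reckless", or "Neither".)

The screening pays 17; no screening pays 11.
careful: assigned the screening, nets 17 − 5 = 12; deviating to no screening nets 11.
reckless: assigned no screening, nets 11; deviating to the screening nets 17 − 20 = -3.
Both types strictly prefer their assigned action; no profitable deviation.

Neither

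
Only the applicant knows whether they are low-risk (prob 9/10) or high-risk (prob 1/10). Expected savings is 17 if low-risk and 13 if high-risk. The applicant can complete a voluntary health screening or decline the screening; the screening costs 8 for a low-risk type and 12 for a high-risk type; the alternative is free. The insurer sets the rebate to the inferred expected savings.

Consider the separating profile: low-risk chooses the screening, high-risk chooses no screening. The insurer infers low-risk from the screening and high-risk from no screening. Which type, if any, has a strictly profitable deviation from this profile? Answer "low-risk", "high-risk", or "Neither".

low-risk

The screening pays 17; no screening pays 13.
low-risk: assigned the screening, nets 17 − 8 = 9; deviating to no screening nets 13.
high-risk: assigned no screening, nets 13; deviating to the screening nets 17 − 12 = 5.
The low-risk type gains 4 by deviating.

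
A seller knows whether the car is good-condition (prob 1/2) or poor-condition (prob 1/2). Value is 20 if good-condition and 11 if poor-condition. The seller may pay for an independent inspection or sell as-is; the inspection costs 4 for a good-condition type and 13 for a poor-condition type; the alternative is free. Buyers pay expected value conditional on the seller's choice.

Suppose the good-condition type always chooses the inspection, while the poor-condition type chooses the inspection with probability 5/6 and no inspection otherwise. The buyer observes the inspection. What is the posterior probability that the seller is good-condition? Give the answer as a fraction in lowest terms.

P(the inspection) = (1/2)·1 + (1/2)·(5/6) = 11/12.
By Bayes' rule, P(good-condition | the inspection) = (1/2) / (11/12) = 6/11.

6/11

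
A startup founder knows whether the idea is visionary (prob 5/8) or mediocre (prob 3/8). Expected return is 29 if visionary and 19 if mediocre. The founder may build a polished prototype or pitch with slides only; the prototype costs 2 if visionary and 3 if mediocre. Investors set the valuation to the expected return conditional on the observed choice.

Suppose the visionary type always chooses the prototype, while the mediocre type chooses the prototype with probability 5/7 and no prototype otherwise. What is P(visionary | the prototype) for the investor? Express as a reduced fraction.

7/10

P(the prototype) = (5/8)·1 + (3/8)·(5/7) = 25/28.
By Bayes' rule, P(visionary | the prototype) = (5/8) / (25/28) = 7/10.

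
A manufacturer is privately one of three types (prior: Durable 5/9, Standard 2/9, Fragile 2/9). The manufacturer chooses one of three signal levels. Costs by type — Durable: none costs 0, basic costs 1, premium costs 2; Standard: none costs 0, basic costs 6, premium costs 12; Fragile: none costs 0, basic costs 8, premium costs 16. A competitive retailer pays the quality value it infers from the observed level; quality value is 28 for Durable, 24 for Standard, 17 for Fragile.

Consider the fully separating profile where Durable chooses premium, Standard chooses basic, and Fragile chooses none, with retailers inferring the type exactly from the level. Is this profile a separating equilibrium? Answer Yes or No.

Separating prices: premium → 28, basic → 24, none → 17.
Durable (assigned premium): none: 17 − 0 = 17; basic: 24 − 1 = 23; premium: 28 − 2 = 26. Durable stays.
Standard (assigned basic): none: 17 − 0 = 17; basic: 24 − 6 = 18; premium: 28 − 12 = 16. Standard stays.
Fragile (assigned none): none: 17 − 0 = 17; basic: 24 − 8 = 16; premium: 28 − 16 = 12. Fragile stays.
Every type prefers its assigned level; separation holds.

Yes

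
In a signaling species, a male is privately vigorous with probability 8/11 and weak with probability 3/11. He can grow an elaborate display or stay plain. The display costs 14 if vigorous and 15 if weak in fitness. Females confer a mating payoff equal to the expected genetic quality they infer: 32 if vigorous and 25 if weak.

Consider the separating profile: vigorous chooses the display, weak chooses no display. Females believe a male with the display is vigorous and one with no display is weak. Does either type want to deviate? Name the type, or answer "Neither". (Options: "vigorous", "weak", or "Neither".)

vigorous

The display pays 32; no display pays 25.
vigorous: assigned the display, nets 32 − 14 = 18; deviating to no display nets 25.
weak: assigned no display, nets 25; deviating to the display nets 32 − 15 = 17.
The vigorous type gains 7 by deviating.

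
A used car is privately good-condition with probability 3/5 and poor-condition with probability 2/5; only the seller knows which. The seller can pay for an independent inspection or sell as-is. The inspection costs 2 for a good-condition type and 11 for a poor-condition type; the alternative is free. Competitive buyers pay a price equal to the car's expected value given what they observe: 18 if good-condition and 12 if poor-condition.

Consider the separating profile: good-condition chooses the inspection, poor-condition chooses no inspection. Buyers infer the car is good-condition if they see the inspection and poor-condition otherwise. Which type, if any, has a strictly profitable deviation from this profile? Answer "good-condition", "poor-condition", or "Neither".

The inspection pays 18; no inspection pays 12.
good-condition: assigned the inspection, nets 18 − 2 = 16; deviating to no inspection nets 12.
poor-condition: assigned no inspection, nets 12; deviating to the inspection nets 18 − 11 = 7.
Both types strictly prefer their assigned action; no profitable deviation.

Neither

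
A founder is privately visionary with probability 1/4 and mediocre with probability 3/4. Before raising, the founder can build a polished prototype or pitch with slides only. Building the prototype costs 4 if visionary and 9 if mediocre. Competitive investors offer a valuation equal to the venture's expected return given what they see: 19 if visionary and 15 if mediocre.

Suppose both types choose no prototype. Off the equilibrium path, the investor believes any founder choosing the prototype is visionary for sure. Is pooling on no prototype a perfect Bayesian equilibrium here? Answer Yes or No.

Yes

On path, the investor holds the prior and pays 1/4·19 + 3/4·15 = 16. Off path (the prototype), believing visionary, it pays 19.
visionary: no prototype nets 16; the prototype nets 19 − 4 = 15. visionary stays.
mediocre: no prototype nets 16; the prototype nets 19 − 9 = 10. mediocre stays.
No type deviates, so pooling is sustained.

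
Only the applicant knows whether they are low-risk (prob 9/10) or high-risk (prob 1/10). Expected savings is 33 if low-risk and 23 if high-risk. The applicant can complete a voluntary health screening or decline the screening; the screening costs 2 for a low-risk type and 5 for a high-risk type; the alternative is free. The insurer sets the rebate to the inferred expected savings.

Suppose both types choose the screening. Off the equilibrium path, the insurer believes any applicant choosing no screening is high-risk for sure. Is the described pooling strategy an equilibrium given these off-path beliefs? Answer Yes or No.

Yes

On path, the insurer holds the prior and pays 9/10·33 + 1/10·23 = 32. Off path (no screening), believing high-risk, it pays 23.
low-risk: the screening nets 32 − 2 = 30; no screening nets 23. low-risk stays.
high-risk: the screening nets 32 − 5 = 27; no screening nets 23. high-risk stays.
No type deviates, so pooling is sustained.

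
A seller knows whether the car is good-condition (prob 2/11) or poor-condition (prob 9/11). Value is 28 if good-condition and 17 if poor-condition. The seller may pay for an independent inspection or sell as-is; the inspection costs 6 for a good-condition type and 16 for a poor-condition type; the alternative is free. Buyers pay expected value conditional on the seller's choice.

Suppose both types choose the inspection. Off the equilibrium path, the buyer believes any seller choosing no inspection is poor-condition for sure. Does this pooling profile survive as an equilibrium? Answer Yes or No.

On path, the buyer holds the prior and pays 2/11·28 + 9/11·17 = 19. Off path (no inspection), believing poor-condition, it pays 17.
good-condition: the inspection nets 19 − 6 = 13; no inspection nets 17. good-condition would deviate.
poor-condition: the inspection nets 19 − 16 = 3; no inspection nets 17. poor-condition would deviate.
A type deviates, so pooling fails.

No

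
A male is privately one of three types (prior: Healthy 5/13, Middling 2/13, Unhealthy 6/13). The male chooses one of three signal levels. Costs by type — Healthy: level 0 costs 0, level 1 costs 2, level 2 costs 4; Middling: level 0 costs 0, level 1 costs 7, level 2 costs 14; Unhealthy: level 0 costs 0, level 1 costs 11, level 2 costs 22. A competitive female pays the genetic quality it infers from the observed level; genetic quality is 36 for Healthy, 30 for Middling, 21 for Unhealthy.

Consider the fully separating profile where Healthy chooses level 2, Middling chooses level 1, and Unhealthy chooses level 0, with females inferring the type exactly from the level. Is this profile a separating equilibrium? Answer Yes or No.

Separating mating payoffs: level 2 → 36, level 1 → 30, level 0 → 21.
Healthy (assigned level 2): level 0: 21 − 0 = 21; level 1: 30 − 2 = 28; level 2: 36 − 4 = 32. Healthy stays.
Middling (assigned level 1): level 0: 21 − 0 = 21; level 1: 30 − 7 = 23; level 2: 36 − 14 = 22. Middling stays.
Unhealthy (assigned level 0): level 0: 21 − 0 = 21; level 1: 30 − 11 = 19; level 2: 36 − 22 = 14. Unhealthy stays.
Every type prefers its assigned level; separation holds.

Yes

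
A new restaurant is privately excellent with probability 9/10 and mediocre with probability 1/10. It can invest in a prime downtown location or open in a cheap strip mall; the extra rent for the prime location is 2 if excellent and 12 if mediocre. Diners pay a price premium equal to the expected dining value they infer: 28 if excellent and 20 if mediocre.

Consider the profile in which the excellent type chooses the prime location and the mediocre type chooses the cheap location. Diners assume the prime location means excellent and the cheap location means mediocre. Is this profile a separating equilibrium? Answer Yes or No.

Under these beliefs, the prime location earns price premium 28 and the cheap location earns price premium 20.
excellent: the prime location nets 28 − 2 = 26; the cheap location nets 20. excellent prefers the prime location.
mediocre: the prime location nets 28 − 12 = 16; the cheap location nets 20. mediocre prefers the cheap location.
Neither type deviates, so the separating profile is an equilibrium.

Yes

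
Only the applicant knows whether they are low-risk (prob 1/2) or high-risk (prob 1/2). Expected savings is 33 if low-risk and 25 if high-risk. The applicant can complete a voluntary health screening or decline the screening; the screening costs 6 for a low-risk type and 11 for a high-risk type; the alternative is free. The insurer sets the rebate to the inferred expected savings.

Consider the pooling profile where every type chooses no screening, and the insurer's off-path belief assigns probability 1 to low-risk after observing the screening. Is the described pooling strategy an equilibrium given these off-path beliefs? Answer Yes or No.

Yes

On path, the insurer holds the prior and pays 1/2·33 + 1/2·25 = 29. Off path (the screening), believing low-risk, it pays 33.
low-risk: no screening nets 29; the screening nets 33 − 6 = 27. low-risk stays.
high-risk: no screening nets 29; the screening nets 33 − 11 = 22. high-risk stays.
No type deviates, so pooling is sustained.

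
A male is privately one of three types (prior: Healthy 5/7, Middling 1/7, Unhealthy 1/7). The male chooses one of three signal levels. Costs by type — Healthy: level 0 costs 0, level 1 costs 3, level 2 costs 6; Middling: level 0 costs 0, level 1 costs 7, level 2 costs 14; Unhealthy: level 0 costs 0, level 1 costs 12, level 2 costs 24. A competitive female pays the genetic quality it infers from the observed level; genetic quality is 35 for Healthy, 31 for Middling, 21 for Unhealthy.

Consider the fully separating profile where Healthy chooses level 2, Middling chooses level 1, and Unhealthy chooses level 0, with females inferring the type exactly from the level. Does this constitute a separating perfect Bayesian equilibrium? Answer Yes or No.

Yes

Separating mating payoffs: level 2 → 35, level 1 → 31, level 0 → 21.
Healthy (assigned level 2): level 0: 21 − 0 = 21; level 1: 31 − 3 = 28; level 2: 35 − 6 = 29. Healthy stays.
Middling (assigned level 1): level 0: 21 − 0 = 21; level 1: 31 − 7 = 24; level 2: 35 − 14 = 21. Middling stays.
Unhealthy (assigned level 0): level 0: 21 − 0 = 21; level 1: 31 − 12 = 19; level 2: 35 − 24 = 11. Unhealthy stays.
Every type prefers its assigned level; separation holds.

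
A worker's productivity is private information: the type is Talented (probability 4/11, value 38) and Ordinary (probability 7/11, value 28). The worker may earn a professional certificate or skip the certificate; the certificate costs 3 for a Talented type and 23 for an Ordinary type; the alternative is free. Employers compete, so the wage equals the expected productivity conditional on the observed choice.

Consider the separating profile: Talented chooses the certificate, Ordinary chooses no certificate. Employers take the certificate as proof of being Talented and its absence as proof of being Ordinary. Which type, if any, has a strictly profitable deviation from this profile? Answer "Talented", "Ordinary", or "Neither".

The certificate pays 38; no certificate pays 28.
Talented: assigned the certificate, nets 38 − 3 = 35; deviating to no certificate nets 28.
Ordinary: assigned no certificate, nets 28; deviating to the certificate nets 38 − 23 = 15.
Both types strictly prefer their assigned action; no profitable deviation.

Neither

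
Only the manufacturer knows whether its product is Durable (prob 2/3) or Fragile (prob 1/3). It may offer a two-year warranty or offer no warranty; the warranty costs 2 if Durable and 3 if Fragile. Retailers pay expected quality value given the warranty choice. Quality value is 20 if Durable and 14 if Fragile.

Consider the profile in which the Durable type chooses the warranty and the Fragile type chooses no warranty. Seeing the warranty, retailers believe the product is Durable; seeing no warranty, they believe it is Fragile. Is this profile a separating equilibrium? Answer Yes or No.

Under these beliefs, the warranty earns price 20 and no warranty earns price 14.
Durable: the warranty nets 20 − 2 = 18; no warranty nets 14. Durable prefers the warranty.
Fragile: the warranty nets 20 − 3 = 17; no warranty nets 14. Fragile would deviate to the warranty.
Fragile has a profitable deviation, so the profile is not an equilibrium.

No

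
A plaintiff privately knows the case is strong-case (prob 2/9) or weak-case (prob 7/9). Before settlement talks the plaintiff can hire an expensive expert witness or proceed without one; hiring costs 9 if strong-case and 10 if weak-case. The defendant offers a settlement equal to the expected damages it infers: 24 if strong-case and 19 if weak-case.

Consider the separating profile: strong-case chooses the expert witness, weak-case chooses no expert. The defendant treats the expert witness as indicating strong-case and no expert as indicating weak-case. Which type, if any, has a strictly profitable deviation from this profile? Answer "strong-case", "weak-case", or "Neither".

The expert witness pays 24; no expert pays 19.
strong-case: assigned the expert witness, nets 24 − 9 = 15; deviating to no expert nets 19.
weak-case: assigned no expert, nets 19; deviating to the expert witness nets 24 − 10 = 14.
The strong-case type gains 4 by deviating.

strong-case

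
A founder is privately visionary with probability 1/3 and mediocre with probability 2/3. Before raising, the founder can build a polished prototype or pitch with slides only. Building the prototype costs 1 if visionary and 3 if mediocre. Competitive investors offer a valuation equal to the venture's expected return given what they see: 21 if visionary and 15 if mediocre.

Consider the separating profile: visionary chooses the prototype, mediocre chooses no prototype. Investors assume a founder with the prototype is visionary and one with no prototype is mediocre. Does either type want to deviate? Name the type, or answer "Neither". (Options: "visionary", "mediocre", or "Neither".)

The prototype pays 21; no prototype pays 15.
visionary: assigned the prototype, nets 21 − 1 = 20; deviating to no prototype nets 15.
mediocre: assigned no prototype, nets 15; deviating to the prototype nets 21 − 3 = 18.
The mediocre type gains 3 by deviating.

mediocre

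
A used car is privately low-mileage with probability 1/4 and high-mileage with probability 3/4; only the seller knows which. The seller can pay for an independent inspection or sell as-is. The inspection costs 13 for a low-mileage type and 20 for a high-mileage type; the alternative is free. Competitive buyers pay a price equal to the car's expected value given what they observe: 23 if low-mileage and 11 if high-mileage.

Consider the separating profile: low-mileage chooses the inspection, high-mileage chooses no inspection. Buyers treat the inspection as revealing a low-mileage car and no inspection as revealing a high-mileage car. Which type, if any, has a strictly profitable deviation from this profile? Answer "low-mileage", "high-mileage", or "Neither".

low-mileage

The inspection pays 23; no inspection pays 11.
low-mileage: assigned the inspection, nets 23 − 13 = 10; deviating to no inspection nets 11.
high-mileage: assigned no inspection, nets 11; deviating to the inspection nets 23 − 20 = 3.
The low-mileage type gains 1 by deviating.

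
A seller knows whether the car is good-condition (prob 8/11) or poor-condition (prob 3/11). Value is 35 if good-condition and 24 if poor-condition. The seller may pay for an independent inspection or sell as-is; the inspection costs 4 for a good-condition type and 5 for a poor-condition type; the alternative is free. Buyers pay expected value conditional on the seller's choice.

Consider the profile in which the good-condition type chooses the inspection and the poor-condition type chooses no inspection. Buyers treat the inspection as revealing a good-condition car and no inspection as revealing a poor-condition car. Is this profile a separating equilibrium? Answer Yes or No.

No

Under these beliefs, the inspection earns price 35 and no inspection earns price 24.
good-condition: the inspection nets 35 − 4 = 31; no inspection nets 24. good-condition prefers the inspection.
poor-condition: the inspection nets 35 − 5 = 30; no inspection nets 24. poor-condition would deviate to the inspection.
poor-condition has a profitable deviation, so the profile is not an equilibrium.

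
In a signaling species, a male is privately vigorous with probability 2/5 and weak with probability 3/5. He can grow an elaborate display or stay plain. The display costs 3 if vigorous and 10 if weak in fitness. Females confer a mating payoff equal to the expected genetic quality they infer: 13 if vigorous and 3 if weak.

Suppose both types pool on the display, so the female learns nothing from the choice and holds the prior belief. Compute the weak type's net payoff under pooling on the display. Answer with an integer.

Pooled mating payoff = 2/5·13 + 3/5·3 = 7.
weak pays cost 10 for the display, so net payoff = 7 − 10 = -3.

-3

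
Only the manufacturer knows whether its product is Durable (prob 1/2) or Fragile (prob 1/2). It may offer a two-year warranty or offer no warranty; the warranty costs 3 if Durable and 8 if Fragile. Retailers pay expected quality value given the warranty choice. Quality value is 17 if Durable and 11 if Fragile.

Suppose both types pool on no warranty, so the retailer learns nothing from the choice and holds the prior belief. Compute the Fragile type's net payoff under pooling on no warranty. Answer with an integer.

Pooled price = 1/2·17 + 1/2·11 = 14.
Fragile pays no cost for no warranty, so net payoff = 14.

14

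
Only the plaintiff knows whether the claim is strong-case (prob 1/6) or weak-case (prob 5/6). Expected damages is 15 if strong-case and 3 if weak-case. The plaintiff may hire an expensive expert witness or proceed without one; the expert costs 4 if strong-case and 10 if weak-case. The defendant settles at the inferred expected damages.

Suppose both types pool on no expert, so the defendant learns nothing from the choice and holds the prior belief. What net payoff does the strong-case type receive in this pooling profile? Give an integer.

Pooled settlement = 1/6·15 + 5/6·3 = 5.
strong-case pays no cost for no expert, so net payoff = 5.

5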